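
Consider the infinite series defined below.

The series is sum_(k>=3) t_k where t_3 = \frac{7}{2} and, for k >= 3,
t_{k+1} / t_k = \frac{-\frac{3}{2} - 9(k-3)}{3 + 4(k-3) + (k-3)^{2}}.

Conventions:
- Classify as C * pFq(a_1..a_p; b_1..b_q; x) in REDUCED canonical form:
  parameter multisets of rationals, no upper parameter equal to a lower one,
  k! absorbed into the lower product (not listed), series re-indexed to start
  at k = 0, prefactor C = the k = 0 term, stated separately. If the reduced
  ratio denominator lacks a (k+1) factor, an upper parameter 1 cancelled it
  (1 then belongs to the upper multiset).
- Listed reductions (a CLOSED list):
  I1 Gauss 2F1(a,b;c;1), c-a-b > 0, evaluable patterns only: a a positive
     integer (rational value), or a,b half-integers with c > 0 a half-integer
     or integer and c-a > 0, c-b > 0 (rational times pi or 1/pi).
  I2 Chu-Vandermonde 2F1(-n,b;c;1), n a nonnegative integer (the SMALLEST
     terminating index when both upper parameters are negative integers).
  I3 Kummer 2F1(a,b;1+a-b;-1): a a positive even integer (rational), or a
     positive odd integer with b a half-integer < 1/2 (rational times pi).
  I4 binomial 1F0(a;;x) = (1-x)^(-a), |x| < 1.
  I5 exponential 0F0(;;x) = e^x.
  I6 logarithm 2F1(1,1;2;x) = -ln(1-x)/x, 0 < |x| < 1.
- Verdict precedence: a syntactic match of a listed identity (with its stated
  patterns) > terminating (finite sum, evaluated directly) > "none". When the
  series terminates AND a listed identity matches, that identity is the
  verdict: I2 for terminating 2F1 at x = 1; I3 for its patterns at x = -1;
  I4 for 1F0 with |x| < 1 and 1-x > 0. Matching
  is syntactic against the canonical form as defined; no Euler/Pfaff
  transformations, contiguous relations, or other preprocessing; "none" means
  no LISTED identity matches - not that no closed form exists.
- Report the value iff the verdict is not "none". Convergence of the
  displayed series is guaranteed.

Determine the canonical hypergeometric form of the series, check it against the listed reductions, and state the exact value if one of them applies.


This is \frac{7}{2} * 1F1(\frac{1}{6}; 3; -9) in reduced canonical form. Verdict: no listed reduction: x = -9 and upper {\frac{1}{6}} fail every I1-I6 pattern.

Key step: t_0 = \frac{7}{2} here, and factor the ratio over Q (prefactor 7/2): negated roots = parameters.
Term ratio: r(k) = -9 * (k+\frac{1}{6}) / [(k+3) (k+1)] - rational in k. x = -9; t_0 = \frac{7}{2}; negate the roots.


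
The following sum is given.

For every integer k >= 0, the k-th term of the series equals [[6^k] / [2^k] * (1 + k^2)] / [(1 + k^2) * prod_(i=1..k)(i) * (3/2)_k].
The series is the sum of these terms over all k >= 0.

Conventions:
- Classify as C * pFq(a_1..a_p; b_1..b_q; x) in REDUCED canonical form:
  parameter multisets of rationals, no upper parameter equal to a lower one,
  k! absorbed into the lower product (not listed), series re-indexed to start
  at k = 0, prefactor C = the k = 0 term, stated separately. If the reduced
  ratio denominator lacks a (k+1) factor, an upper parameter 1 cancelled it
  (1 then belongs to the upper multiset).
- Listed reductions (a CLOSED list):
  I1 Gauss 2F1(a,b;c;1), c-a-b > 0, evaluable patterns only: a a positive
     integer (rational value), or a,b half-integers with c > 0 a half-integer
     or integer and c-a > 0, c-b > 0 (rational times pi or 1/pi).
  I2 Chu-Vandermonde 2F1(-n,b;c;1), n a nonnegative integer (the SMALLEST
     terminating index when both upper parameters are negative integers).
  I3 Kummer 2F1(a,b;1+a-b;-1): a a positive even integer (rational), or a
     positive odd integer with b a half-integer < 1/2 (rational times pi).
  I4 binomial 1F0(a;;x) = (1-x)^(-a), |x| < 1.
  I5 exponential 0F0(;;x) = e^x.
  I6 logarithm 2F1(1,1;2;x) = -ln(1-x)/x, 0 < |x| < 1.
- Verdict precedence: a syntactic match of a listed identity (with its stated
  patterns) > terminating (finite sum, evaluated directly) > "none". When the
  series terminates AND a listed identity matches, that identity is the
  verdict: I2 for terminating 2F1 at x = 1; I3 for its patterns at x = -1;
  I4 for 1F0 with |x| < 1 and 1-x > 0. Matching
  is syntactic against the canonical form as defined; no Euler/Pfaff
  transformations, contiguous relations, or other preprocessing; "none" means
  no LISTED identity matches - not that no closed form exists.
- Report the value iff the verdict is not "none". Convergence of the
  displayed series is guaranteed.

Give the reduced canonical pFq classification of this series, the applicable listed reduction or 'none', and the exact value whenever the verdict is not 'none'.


Canonical form: C = 1 times 0F1 with upper {-}, lower {3/2}, x = 3. Verdict: none. Every listed pattern misses the 0F1 form at 3, upper {-}.

First insight: t_0 = 1 here, and the product of the first k integers (C = 1, x = 3) is k!.
Consecutive-term ratio: r(k) = 3 * 1 / [(k+3/2) (k+1)] - rational; roots negated = parameters, x = 3, C = 1.


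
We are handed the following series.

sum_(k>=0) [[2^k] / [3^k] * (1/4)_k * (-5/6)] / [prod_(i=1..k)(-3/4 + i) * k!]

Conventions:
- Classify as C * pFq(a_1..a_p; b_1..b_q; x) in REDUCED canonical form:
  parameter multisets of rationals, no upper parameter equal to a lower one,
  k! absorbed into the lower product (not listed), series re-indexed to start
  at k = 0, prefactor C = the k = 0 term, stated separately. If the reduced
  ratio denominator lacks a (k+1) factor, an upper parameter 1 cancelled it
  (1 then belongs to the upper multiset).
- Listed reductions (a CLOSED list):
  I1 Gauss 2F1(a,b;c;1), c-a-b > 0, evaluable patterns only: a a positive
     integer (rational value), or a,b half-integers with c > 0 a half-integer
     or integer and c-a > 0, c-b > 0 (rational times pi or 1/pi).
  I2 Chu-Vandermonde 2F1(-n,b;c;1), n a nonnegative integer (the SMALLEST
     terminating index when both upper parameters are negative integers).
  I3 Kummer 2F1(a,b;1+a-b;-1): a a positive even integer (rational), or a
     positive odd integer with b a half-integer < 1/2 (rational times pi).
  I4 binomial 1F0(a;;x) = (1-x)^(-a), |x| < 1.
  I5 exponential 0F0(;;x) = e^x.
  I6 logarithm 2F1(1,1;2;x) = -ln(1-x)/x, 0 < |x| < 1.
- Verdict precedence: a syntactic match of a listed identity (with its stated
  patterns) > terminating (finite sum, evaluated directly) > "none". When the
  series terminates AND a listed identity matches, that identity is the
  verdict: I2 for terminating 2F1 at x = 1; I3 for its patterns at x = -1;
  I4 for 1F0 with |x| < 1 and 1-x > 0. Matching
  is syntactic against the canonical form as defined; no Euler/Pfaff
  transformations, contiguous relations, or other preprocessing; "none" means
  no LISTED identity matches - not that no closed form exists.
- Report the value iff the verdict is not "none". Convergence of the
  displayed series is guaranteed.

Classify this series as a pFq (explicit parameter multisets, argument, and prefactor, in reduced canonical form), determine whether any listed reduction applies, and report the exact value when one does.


Reduced: x = 2/3, 0F0, upper = {-}, lower = {-}, C = -5/6. Verdict: the I5 exponential reduction applies (the 0F0 exponential series at x = 2/3). Hence: (-5/6) * e^(2/3).

First insight: t_0 = -5/6 here, and the lower running product (C = -5/6) is a rising factorial.
Consecutive-term ratio: r(k) = (2/3) * 1 / [(k+1)] - poly over poly, x = (2/3) from leading terms; C = -5/6 at k = 0.


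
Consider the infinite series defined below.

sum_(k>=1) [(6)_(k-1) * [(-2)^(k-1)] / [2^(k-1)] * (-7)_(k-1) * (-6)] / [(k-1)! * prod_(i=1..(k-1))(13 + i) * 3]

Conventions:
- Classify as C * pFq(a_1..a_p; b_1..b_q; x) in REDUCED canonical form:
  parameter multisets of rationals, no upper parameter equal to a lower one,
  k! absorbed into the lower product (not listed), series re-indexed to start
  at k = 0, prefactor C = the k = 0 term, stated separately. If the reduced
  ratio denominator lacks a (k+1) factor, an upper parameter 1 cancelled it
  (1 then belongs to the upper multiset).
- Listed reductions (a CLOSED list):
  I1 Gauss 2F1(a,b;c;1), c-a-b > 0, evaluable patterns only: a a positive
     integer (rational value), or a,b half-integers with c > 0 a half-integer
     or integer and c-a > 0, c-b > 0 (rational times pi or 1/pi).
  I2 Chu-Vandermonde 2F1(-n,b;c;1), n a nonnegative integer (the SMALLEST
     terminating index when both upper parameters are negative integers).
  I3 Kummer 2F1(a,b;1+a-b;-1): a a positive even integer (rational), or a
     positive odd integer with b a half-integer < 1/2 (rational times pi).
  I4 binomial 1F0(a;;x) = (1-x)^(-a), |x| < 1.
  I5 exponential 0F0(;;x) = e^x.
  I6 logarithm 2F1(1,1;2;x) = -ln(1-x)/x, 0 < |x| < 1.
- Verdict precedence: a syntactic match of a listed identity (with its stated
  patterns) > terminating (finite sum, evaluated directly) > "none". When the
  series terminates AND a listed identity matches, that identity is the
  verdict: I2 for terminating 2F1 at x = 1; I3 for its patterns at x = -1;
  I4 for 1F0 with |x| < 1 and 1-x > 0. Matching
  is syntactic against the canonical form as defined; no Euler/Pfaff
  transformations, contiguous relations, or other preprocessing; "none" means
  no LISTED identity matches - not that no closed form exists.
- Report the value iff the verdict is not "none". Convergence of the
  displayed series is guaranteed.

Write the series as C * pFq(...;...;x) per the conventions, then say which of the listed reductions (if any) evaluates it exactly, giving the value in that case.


x = -1 here; the reduced form reads 2F1, upper {-7, 6}, lower {14}, C = -2. Verdict: Kummer's theorem (I3) fires (x = -1; c = 14 equals 1+a-b for upper {-7, 6}: listed pattern). Sum: -143/5.

Structural cue: t_0 being -2, the constant factors (prefactor -2) combine into one prefactor.
Adjacent-term ratio: r(k) = (-1) * (k-7) (k+6) / [(k+14) (k+1)] - rational in k, leading ratio (-1); with t_0 = -2, classification follows.


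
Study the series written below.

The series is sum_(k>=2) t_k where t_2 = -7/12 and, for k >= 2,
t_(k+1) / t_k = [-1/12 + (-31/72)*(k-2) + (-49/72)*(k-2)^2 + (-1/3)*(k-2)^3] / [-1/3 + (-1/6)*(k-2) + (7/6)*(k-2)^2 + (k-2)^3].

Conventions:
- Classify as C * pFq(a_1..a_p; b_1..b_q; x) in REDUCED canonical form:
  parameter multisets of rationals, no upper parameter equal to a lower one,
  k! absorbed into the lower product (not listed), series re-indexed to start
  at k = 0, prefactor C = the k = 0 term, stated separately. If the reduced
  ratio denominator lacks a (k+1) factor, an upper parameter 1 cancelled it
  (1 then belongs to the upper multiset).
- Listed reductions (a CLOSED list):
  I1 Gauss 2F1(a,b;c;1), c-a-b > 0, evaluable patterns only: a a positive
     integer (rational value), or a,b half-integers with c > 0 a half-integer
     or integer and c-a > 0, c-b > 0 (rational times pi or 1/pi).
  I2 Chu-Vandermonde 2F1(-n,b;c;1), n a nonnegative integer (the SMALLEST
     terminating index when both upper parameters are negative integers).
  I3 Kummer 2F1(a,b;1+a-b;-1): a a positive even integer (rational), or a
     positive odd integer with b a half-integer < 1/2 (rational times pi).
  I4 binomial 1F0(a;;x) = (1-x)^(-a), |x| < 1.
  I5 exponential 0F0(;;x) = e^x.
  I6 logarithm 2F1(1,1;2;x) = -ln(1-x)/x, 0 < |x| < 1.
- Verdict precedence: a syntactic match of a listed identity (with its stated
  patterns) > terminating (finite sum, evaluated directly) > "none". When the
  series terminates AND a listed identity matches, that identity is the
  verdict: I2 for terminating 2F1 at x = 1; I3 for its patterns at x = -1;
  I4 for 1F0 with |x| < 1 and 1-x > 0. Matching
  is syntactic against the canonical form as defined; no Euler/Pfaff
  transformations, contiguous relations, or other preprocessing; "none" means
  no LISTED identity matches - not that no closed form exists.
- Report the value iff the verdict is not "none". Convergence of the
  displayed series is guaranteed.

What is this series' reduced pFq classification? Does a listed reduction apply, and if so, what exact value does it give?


Key observation: from the first term -7/12: roots of the ratio polynomials (C = -7/12) are the negated parameters.
Adjacent-term ratio: r(k) = (-1/3) * (k+3/8) (k+1) / [(k-1/2) (k+1)] ; factor over Q: parameters, x = (-1/3), and C = -7/12.

At argument -1/3: a 2F1 with upper {3/8, 1}, lower {-1/2}, scaled by C = -7/12. Verdict: none. A 2F1 with upper {3/8, 1} fits none of I1-I6 at x = -1/3; the sum runs forever.


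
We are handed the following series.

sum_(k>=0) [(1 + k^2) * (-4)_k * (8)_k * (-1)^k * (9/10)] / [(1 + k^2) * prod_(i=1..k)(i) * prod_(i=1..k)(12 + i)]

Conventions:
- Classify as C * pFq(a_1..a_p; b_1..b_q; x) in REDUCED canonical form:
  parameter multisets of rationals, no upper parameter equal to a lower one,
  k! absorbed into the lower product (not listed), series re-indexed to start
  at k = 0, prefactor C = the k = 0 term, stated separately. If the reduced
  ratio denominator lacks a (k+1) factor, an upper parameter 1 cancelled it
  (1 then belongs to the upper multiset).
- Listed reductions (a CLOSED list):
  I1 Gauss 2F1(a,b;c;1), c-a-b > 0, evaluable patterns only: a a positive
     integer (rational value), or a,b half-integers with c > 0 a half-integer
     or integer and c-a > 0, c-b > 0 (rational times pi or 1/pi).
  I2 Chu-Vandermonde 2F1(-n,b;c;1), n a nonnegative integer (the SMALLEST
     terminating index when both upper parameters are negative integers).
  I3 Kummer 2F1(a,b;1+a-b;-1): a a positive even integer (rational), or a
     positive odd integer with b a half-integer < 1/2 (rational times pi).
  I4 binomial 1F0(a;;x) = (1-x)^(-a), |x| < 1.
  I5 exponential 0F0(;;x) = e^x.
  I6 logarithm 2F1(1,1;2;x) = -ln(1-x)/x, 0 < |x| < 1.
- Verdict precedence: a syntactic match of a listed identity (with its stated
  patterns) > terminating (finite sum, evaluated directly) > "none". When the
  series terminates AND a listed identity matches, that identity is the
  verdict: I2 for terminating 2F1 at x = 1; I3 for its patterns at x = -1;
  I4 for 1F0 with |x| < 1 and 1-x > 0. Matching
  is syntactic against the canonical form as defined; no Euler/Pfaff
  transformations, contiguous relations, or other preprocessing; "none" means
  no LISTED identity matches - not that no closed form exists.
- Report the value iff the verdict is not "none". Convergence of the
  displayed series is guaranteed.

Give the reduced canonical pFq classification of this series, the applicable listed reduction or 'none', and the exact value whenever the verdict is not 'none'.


Canonical form: C = 9/10 times 2F1 with upper {-4, 8}, lower {13}, x = -1. Verdict: Kummer (I3) fires (x = -1; c = 13 equals 1+a-b for upper {-4, 8}: listed pattern). Hence: 891/140.

First insight: x = (-1) and striking the common factor k^2 + 1 reduces the term (C = 9/10, x = -1).
Term ratio: r(k) = (-1) * (k-4) (k+8) / [(k+13) (k+1)] - poly over poly, x = (-1) from leading terms; C = 9/10 at k = 0.


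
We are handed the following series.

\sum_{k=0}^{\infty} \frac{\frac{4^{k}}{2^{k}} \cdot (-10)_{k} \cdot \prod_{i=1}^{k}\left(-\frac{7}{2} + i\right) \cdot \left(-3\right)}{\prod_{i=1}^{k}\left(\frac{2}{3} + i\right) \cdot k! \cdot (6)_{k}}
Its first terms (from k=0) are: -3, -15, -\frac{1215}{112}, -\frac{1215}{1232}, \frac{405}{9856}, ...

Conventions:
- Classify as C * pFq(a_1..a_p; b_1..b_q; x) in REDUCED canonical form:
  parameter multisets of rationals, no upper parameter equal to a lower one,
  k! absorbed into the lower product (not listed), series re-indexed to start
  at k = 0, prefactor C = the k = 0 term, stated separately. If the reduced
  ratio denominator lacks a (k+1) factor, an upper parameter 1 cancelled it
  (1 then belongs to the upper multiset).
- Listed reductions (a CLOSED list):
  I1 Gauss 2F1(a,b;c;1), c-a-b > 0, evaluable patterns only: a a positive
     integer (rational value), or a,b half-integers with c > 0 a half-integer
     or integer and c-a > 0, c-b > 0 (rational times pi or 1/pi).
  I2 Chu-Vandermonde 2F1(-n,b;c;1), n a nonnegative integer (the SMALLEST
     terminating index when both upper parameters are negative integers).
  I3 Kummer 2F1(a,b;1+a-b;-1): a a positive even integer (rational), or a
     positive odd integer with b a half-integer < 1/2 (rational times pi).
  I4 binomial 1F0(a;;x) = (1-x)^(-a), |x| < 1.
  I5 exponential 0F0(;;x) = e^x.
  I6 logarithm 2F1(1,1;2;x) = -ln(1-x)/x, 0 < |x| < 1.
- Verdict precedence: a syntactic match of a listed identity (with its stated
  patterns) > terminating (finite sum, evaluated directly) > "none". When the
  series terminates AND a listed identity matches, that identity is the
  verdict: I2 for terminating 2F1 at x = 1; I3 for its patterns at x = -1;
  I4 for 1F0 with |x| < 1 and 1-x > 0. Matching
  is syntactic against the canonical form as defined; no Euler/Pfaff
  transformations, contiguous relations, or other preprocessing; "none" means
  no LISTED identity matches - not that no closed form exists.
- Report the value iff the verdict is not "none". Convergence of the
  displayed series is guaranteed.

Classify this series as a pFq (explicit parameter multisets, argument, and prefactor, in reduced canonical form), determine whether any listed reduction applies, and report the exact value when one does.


Reduced: x = 2, 2F2, upper = {-10, -\frac{5}{2}}, lower = {\frac{5}{3}, 6}, C = -3. Verdict: terminating at k = 10: the factor (-10)_k kills every later term; summing the 11 survivors is exact. Value: -\frac{682644221889155901}{22910759154483200}.

First insight: x = 2 and the two k-th powers (C = -3, x = 2) combine into one argument.
Adjacent-term ratio: r(k) = 2 * (k-10) (k-\frac{5}{2}) / [(k+\frac{5}{3}) (k+6) (k+1)] ; factor over Q: parameters, x = 2, and C = -3.


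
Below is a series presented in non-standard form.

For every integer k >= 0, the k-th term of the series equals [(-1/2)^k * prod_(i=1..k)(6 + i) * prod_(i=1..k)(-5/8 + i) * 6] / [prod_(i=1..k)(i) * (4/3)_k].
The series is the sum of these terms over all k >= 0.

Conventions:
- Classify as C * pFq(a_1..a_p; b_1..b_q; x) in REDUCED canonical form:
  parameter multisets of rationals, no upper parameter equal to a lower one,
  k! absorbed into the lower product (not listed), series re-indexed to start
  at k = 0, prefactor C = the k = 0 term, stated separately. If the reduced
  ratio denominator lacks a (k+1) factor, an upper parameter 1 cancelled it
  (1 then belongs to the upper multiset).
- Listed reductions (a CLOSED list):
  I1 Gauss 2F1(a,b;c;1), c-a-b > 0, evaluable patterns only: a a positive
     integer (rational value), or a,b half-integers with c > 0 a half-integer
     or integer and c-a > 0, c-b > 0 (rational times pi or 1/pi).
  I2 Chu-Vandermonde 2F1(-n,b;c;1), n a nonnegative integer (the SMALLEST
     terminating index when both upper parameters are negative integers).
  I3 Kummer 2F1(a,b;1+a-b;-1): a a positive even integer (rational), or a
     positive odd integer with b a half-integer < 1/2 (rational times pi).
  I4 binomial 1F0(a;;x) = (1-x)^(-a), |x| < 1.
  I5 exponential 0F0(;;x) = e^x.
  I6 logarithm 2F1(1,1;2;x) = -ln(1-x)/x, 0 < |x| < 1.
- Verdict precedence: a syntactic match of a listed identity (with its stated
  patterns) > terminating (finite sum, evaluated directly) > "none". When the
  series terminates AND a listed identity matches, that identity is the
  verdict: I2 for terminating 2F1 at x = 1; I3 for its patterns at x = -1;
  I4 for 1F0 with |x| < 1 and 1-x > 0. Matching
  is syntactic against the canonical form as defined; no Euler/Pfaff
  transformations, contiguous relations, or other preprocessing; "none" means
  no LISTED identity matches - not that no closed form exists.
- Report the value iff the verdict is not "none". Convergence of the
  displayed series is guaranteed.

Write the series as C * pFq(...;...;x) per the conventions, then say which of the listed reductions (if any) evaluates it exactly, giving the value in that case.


With C = 6: the canonical form is 2F1(3/8, 7; 4/3; -1/2). Verdict: none. Every listed pattern misses the 2F1 form at -1/2, upper {3/8, 7}.

First insight: x = (-1/2) and the product of the first k integers (C = 6) is k!.
Ratio: r(k) = (-1/2) * (k+3/8) (k+7) / [(k+4/3) (k+1)] - rational in k, leading ratio (-1/2); with t_0 = 6, classification follows.


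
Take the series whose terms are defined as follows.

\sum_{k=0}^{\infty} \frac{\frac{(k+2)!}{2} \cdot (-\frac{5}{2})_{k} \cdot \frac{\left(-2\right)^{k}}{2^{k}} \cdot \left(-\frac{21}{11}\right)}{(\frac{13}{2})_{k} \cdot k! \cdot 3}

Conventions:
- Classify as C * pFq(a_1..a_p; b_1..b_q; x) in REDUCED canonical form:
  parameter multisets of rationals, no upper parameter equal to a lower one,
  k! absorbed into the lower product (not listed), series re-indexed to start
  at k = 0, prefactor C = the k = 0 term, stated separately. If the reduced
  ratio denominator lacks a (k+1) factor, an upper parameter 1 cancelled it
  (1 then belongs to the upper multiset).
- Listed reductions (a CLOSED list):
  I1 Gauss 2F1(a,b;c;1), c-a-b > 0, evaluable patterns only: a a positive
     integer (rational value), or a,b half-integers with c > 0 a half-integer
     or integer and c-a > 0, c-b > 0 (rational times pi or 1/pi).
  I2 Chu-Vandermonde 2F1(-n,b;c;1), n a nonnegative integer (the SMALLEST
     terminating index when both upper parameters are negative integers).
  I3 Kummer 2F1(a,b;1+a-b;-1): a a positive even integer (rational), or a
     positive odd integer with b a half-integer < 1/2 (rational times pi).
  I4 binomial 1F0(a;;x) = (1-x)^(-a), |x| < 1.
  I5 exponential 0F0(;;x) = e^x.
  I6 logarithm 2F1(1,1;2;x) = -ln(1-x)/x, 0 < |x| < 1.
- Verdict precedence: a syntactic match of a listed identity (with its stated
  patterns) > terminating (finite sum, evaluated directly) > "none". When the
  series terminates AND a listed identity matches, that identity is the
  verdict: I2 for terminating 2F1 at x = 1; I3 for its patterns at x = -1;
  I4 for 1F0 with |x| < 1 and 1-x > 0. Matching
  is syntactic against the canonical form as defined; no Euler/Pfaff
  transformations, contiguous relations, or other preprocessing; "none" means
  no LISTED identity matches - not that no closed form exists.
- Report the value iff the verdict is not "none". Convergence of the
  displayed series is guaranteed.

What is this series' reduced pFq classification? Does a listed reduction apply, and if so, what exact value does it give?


x = -1 here; the reduced form reads 2F1, upper {-\frac{5}{2}, 3}, lower {\frac{13}{2}}, C = -\frac{7}{11}. Verdict: Kummer's theorem (I3) fires (x = -1; c = \frac{13}{2} equals 1+a-b for upper {-\frac{5}{2}, 3}: listed pattern). Exact value: \left(-\frac{2205}{4096}\right) \cdot \pi.

First insight: t_0 = -\frac{7}{11} here, and the constant factors (prefactor -7/11) combine into one prefactor.
Ratio: r(k) = -1 * (k-\frac{5}{2}) (k+3) / [(k+\frac{13}{2}) (k+1)] - rational; roots negated = parameters, x = -1, C = -\frac{7}{11}.


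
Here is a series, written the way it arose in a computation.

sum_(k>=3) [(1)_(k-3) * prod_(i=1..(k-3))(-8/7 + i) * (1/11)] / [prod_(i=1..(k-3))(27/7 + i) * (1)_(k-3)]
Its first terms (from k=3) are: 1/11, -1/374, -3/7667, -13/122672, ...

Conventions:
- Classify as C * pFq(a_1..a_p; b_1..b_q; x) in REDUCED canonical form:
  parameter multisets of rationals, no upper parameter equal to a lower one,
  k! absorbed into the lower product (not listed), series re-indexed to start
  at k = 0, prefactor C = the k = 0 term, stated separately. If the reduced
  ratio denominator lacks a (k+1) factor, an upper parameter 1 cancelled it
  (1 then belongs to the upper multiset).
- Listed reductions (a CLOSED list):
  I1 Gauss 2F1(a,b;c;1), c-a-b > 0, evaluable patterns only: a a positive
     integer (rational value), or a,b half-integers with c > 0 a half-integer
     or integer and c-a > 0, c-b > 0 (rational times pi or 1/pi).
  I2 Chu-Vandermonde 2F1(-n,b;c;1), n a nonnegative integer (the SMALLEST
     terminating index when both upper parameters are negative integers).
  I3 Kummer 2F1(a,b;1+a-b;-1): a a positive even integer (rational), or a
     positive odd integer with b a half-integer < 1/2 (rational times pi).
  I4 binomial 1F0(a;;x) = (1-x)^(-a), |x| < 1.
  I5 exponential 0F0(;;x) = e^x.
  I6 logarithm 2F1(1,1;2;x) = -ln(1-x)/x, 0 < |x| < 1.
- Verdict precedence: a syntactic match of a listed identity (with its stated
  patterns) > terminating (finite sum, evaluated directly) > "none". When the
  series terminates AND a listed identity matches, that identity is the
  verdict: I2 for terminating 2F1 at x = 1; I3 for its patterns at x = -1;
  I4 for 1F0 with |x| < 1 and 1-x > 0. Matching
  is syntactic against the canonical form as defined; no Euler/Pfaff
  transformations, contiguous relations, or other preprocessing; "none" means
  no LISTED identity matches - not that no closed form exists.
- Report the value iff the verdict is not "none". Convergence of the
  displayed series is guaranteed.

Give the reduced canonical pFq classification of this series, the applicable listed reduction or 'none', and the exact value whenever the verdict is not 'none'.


x = 1 here; the reduced form reads 2F1, upper {-1/7, 1}, lower {34/7}, C = 1/11. Verdict: Gauss (I1, integer-parameter pattern) fires (x = 1: the Gamma ratio telescopes since c-a-b = 4 > 0 and a = 1 in Z>0). Sum: 27/308.

The tell: t_0 being 1/11, the lower running product (C = 1/11) is a rising factorial.
Ratio: r(k) = 1 * (k-1/7) (k+1) / [(k+34/7) (k+1)] - rational in k, leading ratio 1; with t_0 = 1/11, classification follows.


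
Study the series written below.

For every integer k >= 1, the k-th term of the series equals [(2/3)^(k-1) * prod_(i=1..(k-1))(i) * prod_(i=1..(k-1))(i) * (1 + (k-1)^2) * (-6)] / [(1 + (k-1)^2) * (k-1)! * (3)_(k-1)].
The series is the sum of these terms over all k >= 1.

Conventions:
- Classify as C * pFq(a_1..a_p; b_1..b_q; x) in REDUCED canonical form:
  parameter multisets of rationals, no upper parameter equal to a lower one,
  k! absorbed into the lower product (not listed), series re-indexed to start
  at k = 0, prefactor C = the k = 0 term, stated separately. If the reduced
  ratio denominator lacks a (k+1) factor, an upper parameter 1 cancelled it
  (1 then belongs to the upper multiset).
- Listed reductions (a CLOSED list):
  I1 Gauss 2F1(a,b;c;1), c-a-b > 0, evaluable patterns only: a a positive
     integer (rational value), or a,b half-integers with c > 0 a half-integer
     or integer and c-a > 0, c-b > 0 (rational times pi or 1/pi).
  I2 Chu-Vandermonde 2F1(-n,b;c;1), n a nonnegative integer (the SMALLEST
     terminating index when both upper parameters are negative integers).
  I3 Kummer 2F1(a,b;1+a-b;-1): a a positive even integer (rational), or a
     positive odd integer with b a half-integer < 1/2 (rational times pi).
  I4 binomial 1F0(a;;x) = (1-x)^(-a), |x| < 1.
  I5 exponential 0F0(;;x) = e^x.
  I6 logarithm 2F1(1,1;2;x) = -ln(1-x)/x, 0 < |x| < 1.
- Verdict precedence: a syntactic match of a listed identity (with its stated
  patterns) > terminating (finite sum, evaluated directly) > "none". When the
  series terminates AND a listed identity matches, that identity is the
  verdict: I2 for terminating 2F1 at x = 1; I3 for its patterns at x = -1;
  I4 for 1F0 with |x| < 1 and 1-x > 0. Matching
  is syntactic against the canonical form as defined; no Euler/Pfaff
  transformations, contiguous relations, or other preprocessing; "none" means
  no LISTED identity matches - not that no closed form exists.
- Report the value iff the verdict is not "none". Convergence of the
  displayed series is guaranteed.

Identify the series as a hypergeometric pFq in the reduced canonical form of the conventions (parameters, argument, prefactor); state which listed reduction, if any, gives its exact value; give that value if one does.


First insight: with t_0 = -6, the running product (prefactor -6) telescopes to a rising factorial.
Term ratio: r(k) = (2/3) * (k+1) (k+1) / [(k+3) (k+1)] - rational in k. x = (2/3); t_0 = -6; negate the roots.

Canonical form: C = -6 times 2F1 with upper {1, 1}, lower {3}, x = 2/3. Verdict: none - at argument 2/3 the multisets {1, 1} ; {3} match no listed identity.


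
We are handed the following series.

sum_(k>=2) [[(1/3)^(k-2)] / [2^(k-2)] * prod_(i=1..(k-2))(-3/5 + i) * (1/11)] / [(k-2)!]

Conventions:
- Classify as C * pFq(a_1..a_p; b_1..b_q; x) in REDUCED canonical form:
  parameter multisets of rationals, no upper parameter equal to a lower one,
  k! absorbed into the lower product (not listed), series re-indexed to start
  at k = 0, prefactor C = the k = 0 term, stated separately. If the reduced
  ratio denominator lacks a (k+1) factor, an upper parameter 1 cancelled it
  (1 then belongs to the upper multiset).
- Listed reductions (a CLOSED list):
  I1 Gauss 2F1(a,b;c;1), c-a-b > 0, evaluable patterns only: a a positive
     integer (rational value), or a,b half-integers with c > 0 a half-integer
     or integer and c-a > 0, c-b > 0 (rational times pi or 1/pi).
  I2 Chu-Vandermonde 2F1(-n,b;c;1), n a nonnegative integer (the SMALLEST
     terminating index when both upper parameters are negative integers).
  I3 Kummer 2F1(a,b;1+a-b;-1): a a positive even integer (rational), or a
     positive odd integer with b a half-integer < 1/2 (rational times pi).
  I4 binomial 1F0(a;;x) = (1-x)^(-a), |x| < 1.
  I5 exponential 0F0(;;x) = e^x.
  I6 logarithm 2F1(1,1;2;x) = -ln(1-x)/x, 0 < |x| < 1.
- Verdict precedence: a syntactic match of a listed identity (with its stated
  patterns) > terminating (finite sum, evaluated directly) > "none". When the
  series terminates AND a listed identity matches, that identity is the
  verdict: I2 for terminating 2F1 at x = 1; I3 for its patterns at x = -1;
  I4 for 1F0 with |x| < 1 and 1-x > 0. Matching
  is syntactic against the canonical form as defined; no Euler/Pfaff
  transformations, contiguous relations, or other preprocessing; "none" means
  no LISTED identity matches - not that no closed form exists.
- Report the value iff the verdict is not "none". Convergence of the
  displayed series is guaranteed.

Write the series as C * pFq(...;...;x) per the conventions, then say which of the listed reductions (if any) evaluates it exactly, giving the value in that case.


Canonical form: C = 1/11 times 1F0 with upper {2/5}, lower {-}, x = 1/6. Verdict: binomial (I4) matches (the 1F0 binomial series: exponent -2/5, x = 1/6). Hence: (1/11) * (5/6)^(-2/5).

First insight: x = (1/6) and the running product (C = 1/11) telescopes to a rising factorial.
Adjacent-term ratio: r(k) = (1/6) * (k+2/5) / [(k+1)] - poly over poly, x = (1/6) from leading terms; C = 1/11 at k = 0.


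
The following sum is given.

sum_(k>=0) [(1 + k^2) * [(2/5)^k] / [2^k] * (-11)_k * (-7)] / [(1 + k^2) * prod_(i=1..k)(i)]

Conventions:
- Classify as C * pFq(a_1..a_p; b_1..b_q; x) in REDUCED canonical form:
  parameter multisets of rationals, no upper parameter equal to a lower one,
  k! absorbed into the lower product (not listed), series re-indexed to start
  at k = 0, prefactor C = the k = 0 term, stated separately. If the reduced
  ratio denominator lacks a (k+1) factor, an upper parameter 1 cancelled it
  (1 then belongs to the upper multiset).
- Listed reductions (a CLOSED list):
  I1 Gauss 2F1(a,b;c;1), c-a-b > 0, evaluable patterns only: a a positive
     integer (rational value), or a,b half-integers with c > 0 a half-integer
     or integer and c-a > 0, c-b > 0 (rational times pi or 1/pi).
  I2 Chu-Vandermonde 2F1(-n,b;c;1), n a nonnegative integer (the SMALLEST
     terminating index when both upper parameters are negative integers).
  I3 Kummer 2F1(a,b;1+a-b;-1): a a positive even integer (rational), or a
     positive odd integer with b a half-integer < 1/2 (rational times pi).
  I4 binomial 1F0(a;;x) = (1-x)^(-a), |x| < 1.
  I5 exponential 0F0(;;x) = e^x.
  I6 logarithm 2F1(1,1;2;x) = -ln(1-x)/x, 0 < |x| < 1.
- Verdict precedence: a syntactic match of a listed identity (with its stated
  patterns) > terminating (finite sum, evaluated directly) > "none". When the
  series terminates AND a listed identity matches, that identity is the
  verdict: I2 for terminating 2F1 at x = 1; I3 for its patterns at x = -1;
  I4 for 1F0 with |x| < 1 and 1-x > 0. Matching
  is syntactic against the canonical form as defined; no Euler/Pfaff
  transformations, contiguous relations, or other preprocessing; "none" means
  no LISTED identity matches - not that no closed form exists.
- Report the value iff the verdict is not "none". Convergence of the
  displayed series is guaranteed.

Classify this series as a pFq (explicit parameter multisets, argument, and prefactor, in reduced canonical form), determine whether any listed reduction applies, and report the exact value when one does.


The series (x = 1/5) is 1F0: upper {-11}, lower {-}, prefactor -7. Verdict: the I4 binomial reduction matches (the 1F0 binomial series: exponent 11, x = 1/5). Sum: -29360128/48828125.

Key step: x = (1/5) and the product of the first k integers (C = -7) is k!.
Step ratio: r(k) = (1/5) * (k-11) / [(k+1)] ; factor over Q: parameters, x = (1/5), and C = -7.


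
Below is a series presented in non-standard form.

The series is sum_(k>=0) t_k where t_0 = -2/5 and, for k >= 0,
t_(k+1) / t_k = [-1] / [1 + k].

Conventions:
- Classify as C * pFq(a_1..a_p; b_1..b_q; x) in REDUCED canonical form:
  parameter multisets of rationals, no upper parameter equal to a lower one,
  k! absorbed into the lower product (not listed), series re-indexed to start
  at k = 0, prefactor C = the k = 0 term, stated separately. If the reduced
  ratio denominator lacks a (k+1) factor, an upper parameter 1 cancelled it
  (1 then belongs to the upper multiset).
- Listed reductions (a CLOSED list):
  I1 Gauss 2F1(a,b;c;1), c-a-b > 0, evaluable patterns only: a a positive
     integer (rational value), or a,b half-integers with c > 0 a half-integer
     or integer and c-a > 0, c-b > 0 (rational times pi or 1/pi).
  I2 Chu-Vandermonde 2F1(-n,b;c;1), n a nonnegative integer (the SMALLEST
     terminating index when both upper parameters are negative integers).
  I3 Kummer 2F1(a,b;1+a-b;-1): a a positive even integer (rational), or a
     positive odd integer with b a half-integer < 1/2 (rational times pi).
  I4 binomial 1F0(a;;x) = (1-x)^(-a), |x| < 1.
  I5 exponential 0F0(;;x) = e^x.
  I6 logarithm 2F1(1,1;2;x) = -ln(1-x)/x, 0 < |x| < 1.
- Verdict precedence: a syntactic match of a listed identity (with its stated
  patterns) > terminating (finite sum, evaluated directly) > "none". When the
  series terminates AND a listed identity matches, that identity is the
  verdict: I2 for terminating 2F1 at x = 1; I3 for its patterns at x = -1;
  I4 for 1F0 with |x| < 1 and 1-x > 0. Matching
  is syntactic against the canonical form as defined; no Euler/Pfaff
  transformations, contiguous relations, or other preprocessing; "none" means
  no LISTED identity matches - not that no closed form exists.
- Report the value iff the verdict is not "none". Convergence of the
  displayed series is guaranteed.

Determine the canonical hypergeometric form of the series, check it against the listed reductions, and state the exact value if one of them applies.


With C = -2/5: the canonical form is 0F0(-; -; -1). Verdict: exponential (I5) matches (the 0F0 exponential series at x = -1). Its exact value is (-2/5) * e^(-1).

Structural cue: t_0 being -2/5, roots of the ratio polynomials (C = -2/5, x = -1) are the negated parameters.
Adjacent-term ratio: r(k) = (-1) * 1 / [(k+1)] ; factor over Q: parameters, x = (-1), and C = -2/5.


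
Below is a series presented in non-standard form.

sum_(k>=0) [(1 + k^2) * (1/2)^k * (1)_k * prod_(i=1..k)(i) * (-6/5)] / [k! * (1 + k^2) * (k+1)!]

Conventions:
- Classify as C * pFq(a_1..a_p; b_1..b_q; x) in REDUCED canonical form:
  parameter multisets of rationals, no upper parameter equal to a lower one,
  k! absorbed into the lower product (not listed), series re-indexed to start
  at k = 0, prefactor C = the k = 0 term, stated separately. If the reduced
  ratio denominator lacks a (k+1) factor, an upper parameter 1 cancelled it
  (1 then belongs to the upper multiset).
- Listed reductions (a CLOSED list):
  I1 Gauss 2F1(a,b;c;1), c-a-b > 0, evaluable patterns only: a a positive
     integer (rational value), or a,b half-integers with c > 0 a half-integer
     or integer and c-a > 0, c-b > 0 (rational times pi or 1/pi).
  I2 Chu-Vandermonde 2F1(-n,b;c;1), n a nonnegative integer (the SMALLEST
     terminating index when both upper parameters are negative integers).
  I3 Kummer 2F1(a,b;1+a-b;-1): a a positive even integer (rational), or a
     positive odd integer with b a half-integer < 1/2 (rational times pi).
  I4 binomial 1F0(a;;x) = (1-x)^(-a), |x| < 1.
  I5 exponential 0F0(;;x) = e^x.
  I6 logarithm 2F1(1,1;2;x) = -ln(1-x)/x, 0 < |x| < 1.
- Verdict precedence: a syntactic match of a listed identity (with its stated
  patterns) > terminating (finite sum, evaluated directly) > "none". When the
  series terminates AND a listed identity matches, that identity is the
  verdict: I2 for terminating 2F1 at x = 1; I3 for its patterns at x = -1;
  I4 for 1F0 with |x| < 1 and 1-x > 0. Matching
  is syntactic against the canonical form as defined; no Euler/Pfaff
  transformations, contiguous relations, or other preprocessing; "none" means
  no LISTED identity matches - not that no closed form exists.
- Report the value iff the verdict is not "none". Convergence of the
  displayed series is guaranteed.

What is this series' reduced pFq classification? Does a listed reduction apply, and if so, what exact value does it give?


Structural cue: from the first term -6/5: the denominator's factorial ratio (prefactor -6/5) is a lower Pochhammer.
Consecutive-term ratio: r(k) = (1/2) * (k+1) (k+1) / [(k+2) (k+1)] - poly over poly, x = (1/2) from leading terms; C = -6/5 at k = 0.

Prefactor -6/5, argument 1/2: 2F1 with upper {1, 1} over lower {2}. Verdict (x = 1/2): the I6 logarithm reduction applies (the logarithm: parameters (1,1;2), x = 1/2). Its exact value is (12/5) * ln(1/2).


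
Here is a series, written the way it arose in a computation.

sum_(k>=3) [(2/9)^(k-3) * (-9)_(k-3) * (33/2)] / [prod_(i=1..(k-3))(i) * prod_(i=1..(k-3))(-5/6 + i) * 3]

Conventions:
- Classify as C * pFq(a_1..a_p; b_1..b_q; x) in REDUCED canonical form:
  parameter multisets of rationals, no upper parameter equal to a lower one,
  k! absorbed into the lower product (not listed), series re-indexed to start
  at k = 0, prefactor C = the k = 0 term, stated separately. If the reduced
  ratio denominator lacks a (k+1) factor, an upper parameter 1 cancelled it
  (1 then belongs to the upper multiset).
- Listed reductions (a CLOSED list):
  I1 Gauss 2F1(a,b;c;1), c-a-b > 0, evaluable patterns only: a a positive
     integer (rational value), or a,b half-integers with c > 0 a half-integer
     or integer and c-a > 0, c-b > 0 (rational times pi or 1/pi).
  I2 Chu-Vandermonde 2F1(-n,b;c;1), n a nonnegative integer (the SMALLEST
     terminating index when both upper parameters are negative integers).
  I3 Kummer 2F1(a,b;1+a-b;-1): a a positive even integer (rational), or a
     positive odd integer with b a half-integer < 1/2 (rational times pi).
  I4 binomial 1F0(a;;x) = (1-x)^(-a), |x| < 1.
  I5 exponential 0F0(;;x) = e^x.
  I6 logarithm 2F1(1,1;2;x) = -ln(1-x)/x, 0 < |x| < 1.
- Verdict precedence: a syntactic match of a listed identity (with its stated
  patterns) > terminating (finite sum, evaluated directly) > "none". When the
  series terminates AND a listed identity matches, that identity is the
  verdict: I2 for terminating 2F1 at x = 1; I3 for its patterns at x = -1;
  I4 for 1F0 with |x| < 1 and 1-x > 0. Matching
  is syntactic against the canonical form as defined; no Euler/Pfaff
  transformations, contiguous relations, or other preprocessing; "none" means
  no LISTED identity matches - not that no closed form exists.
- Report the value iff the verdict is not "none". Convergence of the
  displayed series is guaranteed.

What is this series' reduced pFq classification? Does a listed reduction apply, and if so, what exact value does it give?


Key observation: t_0 being 11/2, the product of the first k integers (C = 11/2, x = 2/9) is k!.
Consecutive-term ratio: r(k) = (2/9) * (k-9) / [(k+1/6) (k+1)] ; factor over Q: parameters, x = (2/9), and C = 11/2.

Reduced: x = 2/9, 1F1, upper = {-9}, lower = {1/6}, C = 11/2. Verdict: terminating - upper -9 stops the sum at k = 9; the 10 terms are added exactly. Hence: -86552990559571547/4112294828610150.
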